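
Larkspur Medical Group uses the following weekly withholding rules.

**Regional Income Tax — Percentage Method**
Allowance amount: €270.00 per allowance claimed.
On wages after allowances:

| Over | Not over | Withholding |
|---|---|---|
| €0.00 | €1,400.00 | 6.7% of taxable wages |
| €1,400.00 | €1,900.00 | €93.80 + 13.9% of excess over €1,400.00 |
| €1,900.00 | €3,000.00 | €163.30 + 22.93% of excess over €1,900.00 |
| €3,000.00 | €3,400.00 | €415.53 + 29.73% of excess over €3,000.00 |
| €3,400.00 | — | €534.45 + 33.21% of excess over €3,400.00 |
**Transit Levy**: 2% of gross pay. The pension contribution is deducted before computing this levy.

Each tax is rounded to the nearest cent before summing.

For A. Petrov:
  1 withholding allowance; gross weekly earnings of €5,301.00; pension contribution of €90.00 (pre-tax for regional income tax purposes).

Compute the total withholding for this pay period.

Regional Income Tax: taxable = €5,301.00 − €90.00 − 1×€270.00 = €4,941.00
  €534.45 + 33.21% × (€4,941.00 − €3,400.00) = €534.45 + 33.21% × €1,541.00 = €1,046.22
Transit Levy: 2% × €5,211.00 = €104.22
Total: €1,046.22 + €104.22 = €1,150.44

€1,150.44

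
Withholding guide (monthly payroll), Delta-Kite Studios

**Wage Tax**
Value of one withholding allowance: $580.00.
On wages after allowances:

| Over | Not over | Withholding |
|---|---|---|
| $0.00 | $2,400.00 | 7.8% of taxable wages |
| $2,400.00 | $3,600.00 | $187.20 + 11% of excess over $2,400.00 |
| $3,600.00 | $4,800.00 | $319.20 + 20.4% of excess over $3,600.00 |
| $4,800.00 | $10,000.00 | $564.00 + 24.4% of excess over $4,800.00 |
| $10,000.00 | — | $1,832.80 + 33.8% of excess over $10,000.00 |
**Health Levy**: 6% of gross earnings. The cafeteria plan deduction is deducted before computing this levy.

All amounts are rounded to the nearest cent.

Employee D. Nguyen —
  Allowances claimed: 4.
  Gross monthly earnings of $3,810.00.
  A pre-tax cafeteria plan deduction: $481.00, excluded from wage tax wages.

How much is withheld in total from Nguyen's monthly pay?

Wage Tax: taxable = $3,810.00 − $481.00 − 4×$580.00 = $1,009.00
  7.8% × $1,009.00 = $78.70
Health Levy: 6% × $3,329.00 = $199.74
Total: $78.70 + $199.74 = $278.44

$278.44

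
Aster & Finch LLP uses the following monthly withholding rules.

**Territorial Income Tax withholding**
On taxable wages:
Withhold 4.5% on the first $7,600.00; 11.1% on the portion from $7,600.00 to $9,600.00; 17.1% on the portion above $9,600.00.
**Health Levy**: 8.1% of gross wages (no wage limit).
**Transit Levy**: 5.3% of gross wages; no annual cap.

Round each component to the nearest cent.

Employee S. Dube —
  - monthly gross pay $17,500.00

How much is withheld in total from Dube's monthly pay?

Territorial Income Tax: taxable = $17,500.00
  $564.00 + 17.1% × ($17,500.00 − $9,600.00) = $564.00 + 17.1% × $7,900.00 = $1,914.90
Health Levy: 8.1% × $17,500.00 = $1,417.50
Transit Levy: 5.3% × $17,500.00 = $927.50
Total: $1,914.90 + $1,417.50 + $927.50 = $4,259.90

$4,259.90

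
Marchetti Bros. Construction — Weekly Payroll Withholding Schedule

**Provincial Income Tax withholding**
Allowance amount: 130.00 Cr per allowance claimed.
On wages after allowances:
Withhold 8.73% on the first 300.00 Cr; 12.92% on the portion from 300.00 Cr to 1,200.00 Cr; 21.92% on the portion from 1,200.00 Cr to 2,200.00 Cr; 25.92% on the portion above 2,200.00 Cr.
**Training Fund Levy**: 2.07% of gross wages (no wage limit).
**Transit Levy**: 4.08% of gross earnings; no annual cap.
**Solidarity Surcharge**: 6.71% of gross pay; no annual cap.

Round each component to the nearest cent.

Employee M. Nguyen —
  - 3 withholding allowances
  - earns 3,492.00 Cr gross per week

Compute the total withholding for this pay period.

1,044.53 Cr

Provincial Income Tax: taxable = 3,492.00 Cr − 3×130.00 Cr = 3,102.00 Cr
  361.67 Cr + 25.92% × (3,102.00 Cr − 2,200.00 Cr) = 361.67 Cr + 25.92% × 902.00 Cr = 595.47 Cr
Training Fund Levy: 2.07% × 3,492.00 Cr = 72.28 Cr
Transit Levy: 4.08% × 3,492.00 Cr = 142.47 Cr
Solidarity Surcharge: 6.71% × 3,492.00 Cr = 234.31 Cr
Total: 595.47 Cr + 72.28 Cr + 142.47 Cr + 234.31 Cr = 1,044.53 Cr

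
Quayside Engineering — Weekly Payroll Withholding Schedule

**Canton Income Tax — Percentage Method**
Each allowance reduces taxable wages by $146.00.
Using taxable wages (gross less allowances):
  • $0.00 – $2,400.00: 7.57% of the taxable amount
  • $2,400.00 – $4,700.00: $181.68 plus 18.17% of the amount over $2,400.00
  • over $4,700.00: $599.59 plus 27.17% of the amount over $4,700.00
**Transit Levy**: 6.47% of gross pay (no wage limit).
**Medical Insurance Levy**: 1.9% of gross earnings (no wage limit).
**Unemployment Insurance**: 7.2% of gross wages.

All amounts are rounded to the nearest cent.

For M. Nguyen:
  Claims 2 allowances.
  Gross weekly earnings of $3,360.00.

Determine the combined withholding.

$826.21

Canton Income Tax: taxable = $3,360.00 − 2×$146.00 = $3,068.00
  $181.68 + 18.17% × ($3,068.00 − $2,400.00) = $181.68 + 18.17% × $668.00 = $303.06
Transit Levy: 6.47% × $3,360.00 = $217.39
Medical Insurance Levy: 1.9% × $3,360.00 = $63.84
Unemployment Insurance: 7.2% × $3,360.00 = $241.92
Total: $303.06 + $217.39 + $63.84 + $241.92 = $826.21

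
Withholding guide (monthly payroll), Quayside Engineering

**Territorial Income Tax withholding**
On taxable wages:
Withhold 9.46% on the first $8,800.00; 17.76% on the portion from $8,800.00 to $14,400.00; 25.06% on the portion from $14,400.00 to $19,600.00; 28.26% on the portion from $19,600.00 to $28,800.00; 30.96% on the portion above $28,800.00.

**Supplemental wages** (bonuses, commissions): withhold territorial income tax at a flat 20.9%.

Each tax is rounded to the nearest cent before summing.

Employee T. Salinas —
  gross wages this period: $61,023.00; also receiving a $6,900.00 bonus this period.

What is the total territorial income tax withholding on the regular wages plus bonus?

Territorial Income Tax: taxable = $61,023.00
  $5,730.08 + 30.96% × ($61,023.00 − $28,800.00) = $5,730.08 + 30.96% × $32,223.00 = $15,706.32
Supplemental (20.9% flat on bonus): 20.9% × $6,900.00 = $1,442.10
Total territorial income tax: $15,706.32 + $1,442.10 = $17,148.42

$17,148.42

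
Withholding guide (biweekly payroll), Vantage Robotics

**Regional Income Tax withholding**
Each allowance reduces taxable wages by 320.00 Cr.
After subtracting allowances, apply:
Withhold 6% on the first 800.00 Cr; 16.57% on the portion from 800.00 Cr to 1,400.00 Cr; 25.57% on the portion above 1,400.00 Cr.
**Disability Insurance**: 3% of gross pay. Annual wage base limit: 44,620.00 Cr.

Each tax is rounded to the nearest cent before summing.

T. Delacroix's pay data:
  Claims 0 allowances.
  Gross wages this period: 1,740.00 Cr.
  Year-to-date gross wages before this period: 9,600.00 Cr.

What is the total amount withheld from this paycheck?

286.56 Cr

Regional Income Tax: taxable = 1,740.00 Cr
  147.42 Cr + 25.57% × (1,740.00 Cr − 1,400.00 Cr) = 147.42 Cr + 25.57% × 340.00 Cr = 234.36 Cr
Disability Insurance: 3% × 1,740.00 Cr = 52.20 Cr
Total: 234.36 Cr + 52.20 Cr = 286.56 Cr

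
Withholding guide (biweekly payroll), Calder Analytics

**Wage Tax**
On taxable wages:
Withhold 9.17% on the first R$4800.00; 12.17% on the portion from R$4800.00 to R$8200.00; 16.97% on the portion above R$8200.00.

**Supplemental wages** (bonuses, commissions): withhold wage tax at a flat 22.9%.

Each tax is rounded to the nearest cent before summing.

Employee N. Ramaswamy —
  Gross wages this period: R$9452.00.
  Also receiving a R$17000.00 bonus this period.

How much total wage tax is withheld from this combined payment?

R$4959.40

Wage Tax: taxable = R$9452.00
  R$853.94 + 16.97% × (R$9452.00 − R$8200.00) = R$853.94 + 16.97% × R$1252.00 = R$1066.40
Supplemental (22.9% flat on bonus): 22.9% × R$17000.00 = R$3893.00
Total wage tax: R$1066.40 + R$3893.00 = R$4959.40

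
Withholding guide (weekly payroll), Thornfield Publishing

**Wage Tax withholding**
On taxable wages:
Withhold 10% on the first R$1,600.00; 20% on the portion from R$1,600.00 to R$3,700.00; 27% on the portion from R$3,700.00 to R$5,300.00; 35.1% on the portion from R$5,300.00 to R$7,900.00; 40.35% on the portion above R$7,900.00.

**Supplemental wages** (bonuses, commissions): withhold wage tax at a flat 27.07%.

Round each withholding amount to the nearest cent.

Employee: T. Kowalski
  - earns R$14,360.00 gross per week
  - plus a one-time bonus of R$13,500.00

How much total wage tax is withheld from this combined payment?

Wage Tax: taxable = R$14,360.00
  R$1,924.60 + 40.35% × (R$14,360.00 − R$7,900.00) = R$1,924.60 + 40.35% × R$6,460.00 = R$4,531.21
Supplemental (27.07% flat on bonus): 27.07% × R$13,500.00 = R$3,654.45
Total wage tax: R$4,531.21 + R$3,654.45 = R$8,185.66

R$8,185.66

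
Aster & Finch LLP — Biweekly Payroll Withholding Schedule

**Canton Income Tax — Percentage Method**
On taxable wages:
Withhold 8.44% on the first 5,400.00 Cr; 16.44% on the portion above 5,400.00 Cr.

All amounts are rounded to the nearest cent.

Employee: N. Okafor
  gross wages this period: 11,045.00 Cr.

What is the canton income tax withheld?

1,383.80 Cr

Canton Income Tax: taxable = 11,045.00 Cr
  455.76 Cr + 16.44% × (11,045.00 Cr − 5,400.00 Cr) = 455.76 Cr + 16.44% × 5,645.00 Cr = 1,383.80 Cr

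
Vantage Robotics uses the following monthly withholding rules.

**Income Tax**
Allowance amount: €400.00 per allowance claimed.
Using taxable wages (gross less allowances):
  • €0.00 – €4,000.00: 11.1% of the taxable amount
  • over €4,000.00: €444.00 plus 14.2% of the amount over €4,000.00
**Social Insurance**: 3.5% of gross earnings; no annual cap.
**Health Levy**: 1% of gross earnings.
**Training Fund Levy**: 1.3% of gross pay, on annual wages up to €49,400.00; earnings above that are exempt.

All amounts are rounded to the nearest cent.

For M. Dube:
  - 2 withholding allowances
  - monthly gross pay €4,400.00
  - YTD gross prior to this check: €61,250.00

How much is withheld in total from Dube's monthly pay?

Income Tax: taxable = €4,400.00 − 2×€400.00 = €3,600.00
  11.1% × €3,600.00 = €399.60
Social Insurance: 3.5% × €4,400.00 = €154.00
Health Levy: 1% × €4,400.00 = €44.00
Training Fund Levy: YTD €61,250.00 ≥ cap €49,400.00 → €0.00
Total: €399.60 + €154.00 + €44.00 + €0.00 = €597.60

€597.60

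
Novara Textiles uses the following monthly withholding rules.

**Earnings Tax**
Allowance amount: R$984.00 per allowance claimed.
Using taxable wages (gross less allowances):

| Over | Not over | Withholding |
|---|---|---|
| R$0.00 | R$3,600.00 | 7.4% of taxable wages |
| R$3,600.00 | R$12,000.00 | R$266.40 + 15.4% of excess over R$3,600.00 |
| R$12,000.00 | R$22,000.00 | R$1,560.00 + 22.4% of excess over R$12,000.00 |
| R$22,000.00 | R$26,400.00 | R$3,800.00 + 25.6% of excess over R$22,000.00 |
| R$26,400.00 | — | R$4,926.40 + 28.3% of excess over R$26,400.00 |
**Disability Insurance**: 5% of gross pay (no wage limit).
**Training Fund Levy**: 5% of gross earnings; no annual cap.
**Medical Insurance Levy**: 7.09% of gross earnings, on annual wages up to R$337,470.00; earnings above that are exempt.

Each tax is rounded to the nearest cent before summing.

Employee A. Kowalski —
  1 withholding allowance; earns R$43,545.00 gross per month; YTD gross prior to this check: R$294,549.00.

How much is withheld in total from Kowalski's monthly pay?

R$16,897.56

Earnings Tax: taxable = R$43,545.00 − 1×R$984.00 = R$42,561.00
  R$4,926.40 + 28.3% × (R$42,561.00 − R$26,400.00) = R$4,926.40 + 28.3% × R$16,161.00 = R$9,499.96
Disability Insurance: 5% × R$43,545.00 = R$2,177.25
Training Fund Levy: 5% × R$43,545.00 = R$2,177.25
Medical Insurance Levy: cap R$337,470.00 − YTD R$294,549.00 = R$42,921.00 subject; 7.09% × R$42,921.00 = R$3,043.10
Total: R$9,499.96 + R$2,177.25 + R$2,177.25 + R$3,043.10 = R$16,897.56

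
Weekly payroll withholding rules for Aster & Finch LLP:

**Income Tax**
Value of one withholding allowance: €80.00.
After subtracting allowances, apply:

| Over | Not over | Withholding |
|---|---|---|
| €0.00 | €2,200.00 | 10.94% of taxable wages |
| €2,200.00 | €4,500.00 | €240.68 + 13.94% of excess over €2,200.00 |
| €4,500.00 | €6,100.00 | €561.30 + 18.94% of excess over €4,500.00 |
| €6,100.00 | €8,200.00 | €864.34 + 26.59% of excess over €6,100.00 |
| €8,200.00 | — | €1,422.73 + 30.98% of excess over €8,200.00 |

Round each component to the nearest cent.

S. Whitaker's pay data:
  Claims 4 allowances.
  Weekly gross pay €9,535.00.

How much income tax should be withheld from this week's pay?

€1,737.18

Income Tax: taxable = €9,535.00 − 4×€80.00 = €9,215.00
  €1,422.73 + 30.98% × (€9,215.00 − €8,200.00) = €1,422.73 + 30.98% × €1,015.00 = €1,737.18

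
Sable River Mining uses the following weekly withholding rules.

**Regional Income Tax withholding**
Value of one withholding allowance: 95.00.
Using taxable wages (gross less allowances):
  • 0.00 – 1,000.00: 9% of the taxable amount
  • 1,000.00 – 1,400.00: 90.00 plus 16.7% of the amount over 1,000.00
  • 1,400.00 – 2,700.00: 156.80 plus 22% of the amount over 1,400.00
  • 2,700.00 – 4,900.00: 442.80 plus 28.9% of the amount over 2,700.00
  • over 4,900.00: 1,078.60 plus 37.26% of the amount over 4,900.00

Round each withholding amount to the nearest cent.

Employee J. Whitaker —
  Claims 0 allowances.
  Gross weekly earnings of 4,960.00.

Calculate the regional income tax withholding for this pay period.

Regional Income Tax: taxable = 4,960.00
  1,078.60 + 37.26% × (4,960.00 − 4,900.00) = 1,078.60 + 37.26% × 60.00 = 1,100.96

1,100.96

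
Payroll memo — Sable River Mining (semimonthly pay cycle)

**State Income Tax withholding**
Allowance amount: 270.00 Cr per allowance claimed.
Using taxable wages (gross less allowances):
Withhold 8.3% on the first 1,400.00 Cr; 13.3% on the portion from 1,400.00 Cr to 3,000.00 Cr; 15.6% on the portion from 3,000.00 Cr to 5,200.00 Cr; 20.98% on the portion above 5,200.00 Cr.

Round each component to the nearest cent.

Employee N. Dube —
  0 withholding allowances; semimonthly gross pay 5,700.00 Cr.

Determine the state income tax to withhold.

777.10 Cr

State Income Tax: taxable = 5,700.00 Cr
  672.20 Cr + 20.98% × (5,700.00 Cr − 5,200.00 Cr) = 672.20 Cr + 20.98% × 500.00 Cr = 777.10 Cr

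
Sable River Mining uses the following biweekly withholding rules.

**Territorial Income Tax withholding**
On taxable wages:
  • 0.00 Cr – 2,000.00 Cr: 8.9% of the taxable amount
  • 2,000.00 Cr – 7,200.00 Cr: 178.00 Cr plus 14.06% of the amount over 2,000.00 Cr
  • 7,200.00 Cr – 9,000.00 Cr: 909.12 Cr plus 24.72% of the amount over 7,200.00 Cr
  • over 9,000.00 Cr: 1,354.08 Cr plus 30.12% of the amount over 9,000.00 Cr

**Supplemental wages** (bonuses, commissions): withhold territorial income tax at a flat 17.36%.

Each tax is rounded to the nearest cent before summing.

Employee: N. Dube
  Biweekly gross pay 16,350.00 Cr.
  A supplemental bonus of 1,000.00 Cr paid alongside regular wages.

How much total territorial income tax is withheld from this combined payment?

3,741.50 Cr

Territorial Income Tax: taxable = 16,350.00 Cr
  1,354.08 Cr + 30.12% × (16,350.00 Cr − 9,000.00 Cr) = 1,354.08 Cr + 30.12% × 7,350.00 Cr = 3,567.90 Cr
Supplemental (17.36% flat on bonus): 17.36% × 1,000.00 Cr = 173.60 Cr
Total territorial income tax: 3,567.90 Cr + 173.60 Cr = 3,741.50 Cr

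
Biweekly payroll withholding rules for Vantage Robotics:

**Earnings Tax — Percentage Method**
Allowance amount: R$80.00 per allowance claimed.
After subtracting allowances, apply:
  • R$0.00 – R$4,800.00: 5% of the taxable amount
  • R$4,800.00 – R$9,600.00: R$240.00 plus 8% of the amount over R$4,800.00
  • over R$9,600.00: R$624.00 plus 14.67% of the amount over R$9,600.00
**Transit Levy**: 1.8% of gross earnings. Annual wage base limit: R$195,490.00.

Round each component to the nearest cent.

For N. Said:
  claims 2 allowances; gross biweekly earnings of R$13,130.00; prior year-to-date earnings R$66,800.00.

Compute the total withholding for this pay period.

R$1,354.72

Earnings Tax: taxable = R$13,130.00 − 2×R$80.00 = R$12,970.00
  R$624.00 + 14.67% × (R$12,970.00 − R$9,600.00) = R$624.00 + 14.67% × R$3,370.00 = R$1,118.38
Transit Levy: 1.8% × R$13,130.00 = R$236.34
Total: R$1,118.38 + R$236.34 = R$1,354.72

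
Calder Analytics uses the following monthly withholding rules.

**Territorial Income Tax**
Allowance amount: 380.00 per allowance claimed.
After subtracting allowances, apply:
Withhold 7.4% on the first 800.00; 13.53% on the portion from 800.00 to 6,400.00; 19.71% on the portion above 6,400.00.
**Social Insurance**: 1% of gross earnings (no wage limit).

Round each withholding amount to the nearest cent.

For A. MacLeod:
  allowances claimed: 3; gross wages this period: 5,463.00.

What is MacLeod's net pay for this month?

4,872.51

Territorial Income Tax: taxable = 5,463.00 − 3×380.00 = 4,323.00
  59.20 + 13.53% × (4,323.00 − 800.00) = 59.20 + 13.53% × 3,523.00 = 535.86
Social Insurance: 1% × 5,463.00 = 54.63
Total withheld: 535.86 + 54.63 = 590.49
Net pay: 5,463.00 − 590.49 = 4,872.51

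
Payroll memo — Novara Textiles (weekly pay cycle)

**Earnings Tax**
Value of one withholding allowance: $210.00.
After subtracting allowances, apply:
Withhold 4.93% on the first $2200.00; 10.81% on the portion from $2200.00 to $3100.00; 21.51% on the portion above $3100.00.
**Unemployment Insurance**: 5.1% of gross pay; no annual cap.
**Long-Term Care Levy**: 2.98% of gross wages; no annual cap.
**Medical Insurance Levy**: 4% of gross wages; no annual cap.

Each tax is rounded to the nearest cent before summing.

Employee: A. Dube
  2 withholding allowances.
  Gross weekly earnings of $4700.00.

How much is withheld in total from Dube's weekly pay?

Earnings Tax: taxable = $4700.00 − 2×$210.00 = $4280.00
  $205.75 + 21.51% × ($4280.00 − $3100.00) = $205.75 + 21.51% × $1180.00 = $459.57
Unemployment Insurance: 5.1% × $4700.00 = $239.70
Long-Term Care Levy: 2.98% × $4700.00 = $140.06
Medical Insurance Levy: 4% × $4700.00 = $188.00
Total: $459.57 + $239.70 + $140.06 + $188.00 = $1027.33

$1027.33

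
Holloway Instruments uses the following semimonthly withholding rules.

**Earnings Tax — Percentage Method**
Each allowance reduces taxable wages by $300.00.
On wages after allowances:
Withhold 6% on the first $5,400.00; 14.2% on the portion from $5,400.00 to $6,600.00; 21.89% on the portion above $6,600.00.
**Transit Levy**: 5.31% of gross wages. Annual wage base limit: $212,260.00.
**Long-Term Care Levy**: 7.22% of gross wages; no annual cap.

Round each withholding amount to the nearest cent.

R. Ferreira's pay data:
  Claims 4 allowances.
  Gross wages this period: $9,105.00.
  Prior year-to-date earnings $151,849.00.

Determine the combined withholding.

Earnings Tax: taxable = $9,105.00 − 4×$300.00 = $7,905.00
  $494.40 + 21.89% × ($7,905.00 − $6,600.00) = $494.40 + 21.89% × $1,305.00 = $780.06
Transit Levy: 5.31% × $9,105.00 = $483.48
Long-Term Care Levy: 7.22% × $9,105.00 = $657.38
Total: $780.06 + $483.48 + $657.38 = $1,920.92

$1,920.92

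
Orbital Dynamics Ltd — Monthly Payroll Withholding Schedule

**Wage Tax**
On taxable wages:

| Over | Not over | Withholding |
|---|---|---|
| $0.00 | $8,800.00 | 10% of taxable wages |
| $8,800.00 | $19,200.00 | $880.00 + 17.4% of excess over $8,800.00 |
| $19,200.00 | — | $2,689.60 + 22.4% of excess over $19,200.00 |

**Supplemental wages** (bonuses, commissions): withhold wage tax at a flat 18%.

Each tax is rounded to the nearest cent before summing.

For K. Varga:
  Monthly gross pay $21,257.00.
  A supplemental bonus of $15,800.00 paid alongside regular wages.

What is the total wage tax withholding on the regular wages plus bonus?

Wage Tax: taxable = $21,257.00
  $2,689.60 + 22.4% × ($21,257.00 − $19,200.00) = $2,689.60 + 22.4% × $2,057.00 = $3,150.37
Supplemental (18% flat on bonus): 18% × $15,800.00 = $2,844.00
Total wage tax: $3,150.37 + $2,844.00 = $5,994.37

$5,994.37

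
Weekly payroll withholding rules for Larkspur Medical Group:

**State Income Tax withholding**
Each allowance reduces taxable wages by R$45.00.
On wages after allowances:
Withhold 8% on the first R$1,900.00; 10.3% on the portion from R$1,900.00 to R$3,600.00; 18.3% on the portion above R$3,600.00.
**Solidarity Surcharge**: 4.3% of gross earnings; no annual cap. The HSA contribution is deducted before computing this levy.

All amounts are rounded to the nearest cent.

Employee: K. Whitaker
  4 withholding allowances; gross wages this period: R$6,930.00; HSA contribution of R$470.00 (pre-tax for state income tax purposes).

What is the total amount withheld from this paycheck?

R$1,095.32

State Income Tax: taxable = R$6,930.00 − R$470.00 − 4×R$45.00 = R$6,280.00
  R$327.10 + 18.3% × (R$6,280.00 − R$3,600.00) = R$327.10 + 18.3% × R$2,680.00 = R$817.54
Solidarity Surcharge: 4.3% × R$6,460.00 = R$277.78
Total: R$817.54 + R$277.78 = R$1,095.32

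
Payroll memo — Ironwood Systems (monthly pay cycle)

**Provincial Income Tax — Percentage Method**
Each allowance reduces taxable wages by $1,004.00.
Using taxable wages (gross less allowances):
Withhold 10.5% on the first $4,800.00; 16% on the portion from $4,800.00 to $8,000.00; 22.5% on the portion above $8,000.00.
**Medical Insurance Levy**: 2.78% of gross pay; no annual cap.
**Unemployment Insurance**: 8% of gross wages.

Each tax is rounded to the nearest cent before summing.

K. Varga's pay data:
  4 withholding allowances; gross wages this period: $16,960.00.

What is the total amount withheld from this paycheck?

$3,956.69

Provincial Income Tax: taxable = $16,960.00 − 4×$1,004.00 = $12,944.00
  $1,016.00 + 22.5% × ($12,944.00 − $8,000.00) = $1,016.00 + 22.5% × $4,944.00 = $2,128.40
Medical Insurance Levy: 2.78% × $16,960.00 = $471.49
Unemployment Insurance: 8% × $16,960.00 = $1,356.80
Total: $2,128.40 + $471.49 + $1,356.80 = $3,956.69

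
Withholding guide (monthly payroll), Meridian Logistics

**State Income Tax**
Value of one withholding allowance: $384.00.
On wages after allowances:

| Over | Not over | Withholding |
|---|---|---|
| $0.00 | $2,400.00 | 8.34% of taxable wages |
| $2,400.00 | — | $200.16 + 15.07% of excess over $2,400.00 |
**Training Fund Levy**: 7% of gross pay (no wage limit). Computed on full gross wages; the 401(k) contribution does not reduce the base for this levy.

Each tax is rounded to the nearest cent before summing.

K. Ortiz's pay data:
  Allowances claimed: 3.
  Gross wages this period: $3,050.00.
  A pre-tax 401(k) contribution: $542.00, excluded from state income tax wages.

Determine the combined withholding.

$326.59

State Income Tax: taxable = $3,050.00 − $542.00 − 3×$384.00 = $1,356.00
  8.34% × $1,356.00 = $113.09
Training Fund Levy: 7% × $3,050.00 = $213.50
Total: $113.09 + $213.50 = $326.59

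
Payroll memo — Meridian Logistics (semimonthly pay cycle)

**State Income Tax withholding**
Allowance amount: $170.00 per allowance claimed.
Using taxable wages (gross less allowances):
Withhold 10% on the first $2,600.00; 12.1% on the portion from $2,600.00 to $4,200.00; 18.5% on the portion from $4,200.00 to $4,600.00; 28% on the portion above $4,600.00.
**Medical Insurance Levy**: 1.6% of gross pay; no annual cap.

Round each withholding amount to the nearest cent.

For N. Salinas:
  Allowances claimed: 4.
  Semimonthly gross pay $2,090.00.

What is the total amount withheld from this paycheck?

$174.44

State Income Tax: taxable = $2,090.00 − 4×$170.00 = $1,410.00
  10% × $1,410.00 = $141.00
Medical Insurance Levy: 1.6% × $2,090.00 = $33.44
Total: $141.00 + $33.44 = $174.44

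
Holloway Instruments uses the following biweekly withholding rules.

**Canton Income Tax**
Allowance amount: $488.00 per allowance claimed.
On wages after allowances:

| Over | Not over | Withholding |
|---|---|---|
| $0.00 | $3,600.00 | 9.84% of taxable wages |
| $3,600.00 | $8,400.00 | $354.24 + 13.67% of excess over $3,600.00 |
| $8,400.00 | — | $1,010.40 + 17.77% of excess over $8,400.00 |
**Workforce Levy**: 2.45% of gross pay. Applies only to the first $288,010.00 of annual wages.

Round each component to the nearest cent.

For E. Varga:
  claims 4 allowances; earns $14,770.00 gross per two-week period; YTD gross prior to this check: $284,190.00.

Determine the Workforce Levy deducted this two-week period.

$93.59

Workforce Levy: cap $288,010.00 − YTD $284,190.00 = $3,820.00 subject; 2.45% × $3,820.00 = $93.59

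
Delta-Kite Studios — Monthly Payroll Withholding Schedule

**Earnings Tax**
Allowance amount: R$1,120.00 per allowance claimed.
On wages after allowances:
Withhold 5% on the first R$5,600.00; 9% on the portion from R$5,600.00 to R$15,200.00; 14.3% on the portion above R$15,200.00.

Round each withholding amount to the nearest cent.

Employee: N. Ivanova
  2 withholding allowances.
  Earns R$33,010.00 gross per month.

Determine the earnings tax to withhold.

Earnings Tax: taxable = R$33,010.00 − 2×R$1,120.00 = R$30,770.00
  R$1,144.00 + 14.3% × (R$30,770.00 − R$15,200.00) = R$1,144.00 + 14.3% × R$15,570.00 = R$3,370.51

R$3,370.51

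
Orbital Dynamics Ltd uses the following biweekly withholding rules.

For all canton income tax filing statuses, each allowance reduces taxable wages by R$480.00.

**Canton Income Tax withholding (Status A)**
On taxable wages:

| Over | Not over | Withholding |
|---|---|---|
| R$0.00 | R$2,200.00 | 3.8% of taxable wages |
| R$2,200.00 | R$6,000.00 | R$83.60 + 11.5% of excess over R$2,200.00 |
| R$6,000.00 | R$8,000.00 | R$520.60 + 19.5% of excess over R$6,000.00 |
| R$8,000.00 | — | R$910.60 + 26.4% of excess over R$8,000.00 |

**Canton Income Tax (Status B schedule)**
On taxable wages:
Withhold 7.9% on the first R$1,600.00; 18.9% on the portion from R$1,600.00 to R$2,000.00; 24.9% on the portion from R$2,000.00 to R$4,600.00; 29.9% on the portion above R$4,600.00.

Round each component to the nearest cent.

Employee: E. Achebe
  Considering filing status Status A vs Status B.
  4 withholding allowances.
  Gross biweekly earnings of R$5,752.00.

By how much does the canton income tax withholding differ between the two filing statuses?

Canton Income Tax (Status A): taxable = R$5,752.00 − 4×R$480.00 = R$3,832.00
  R$83.60 + 11.5% × (R$3,832.00 − R$2,200.00) = R$83.60 + 11.5% × R$1,632.00 = R$271.28
Canton Income Tax (Status B): taxable = R$5,752.00 − 4×R$480.00 = R$3,832.00
  R$202.00 + 24.9% × (R$3,832.00 − R$2,000.00) = R$202.00 + 24.9% × R$1,832.00 = R$658.17
Difference: |R$271.28 − R$658.17| = R$386.89 (higher under Status B)

R$386.89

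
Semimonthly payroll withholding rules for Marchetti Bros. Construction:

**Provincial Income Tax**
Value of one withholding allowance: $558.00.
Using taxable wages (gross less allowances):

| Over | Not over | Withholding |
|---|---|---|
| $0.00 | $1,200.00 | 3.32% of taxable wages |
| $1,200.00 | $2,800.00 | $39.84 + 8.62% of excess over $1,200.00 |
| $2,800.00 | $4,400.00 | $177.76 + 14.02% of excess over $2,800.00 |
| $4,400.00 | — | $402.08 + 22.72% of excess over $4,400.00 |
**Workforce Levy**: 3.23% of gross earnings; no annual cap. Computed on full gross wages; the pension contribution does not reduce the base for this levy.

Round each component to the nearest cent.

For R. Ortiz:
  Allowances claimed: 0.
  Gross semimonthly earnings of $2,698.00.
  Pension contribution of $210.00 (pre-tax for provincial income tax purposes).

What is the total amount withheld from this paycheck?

$238.02

Provincial Income Tax: taxable = $2,698.00 − $210.00 = $2,488.00
  $39.84 + 8.62% × ($2,488.00 − $1,200.00) = $39.84 + 8.62% × $1,288.00 = $150.87
Workforce Levy: 3.23% × $2,698.00 = $87.15
Total: $150.87 + $87.15 = $238.02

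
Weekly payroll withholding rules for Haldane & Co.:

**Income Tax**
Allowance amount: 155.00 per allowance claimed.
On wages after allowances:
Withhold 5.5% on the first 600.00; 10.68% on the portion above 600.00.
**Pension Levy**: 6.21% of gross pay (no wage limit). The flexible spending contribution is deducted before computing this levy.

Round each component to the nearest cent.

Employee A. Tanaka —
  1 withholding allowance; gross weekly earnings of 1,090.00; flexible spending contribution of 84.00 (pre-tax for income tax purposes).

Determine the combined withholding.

122.28

Income Tax: taxable = 1,090.00 − 84.00 − 1×155.00 = 851.00
  33.00 + 10.68% × (851.00 − 600.00) = 33.00 + 10.68% × 251.00 = 59.81
Pension Levy: 6.21% × 1,006.00 = 62.47
Total: 59.81 + 62.47 = 122.28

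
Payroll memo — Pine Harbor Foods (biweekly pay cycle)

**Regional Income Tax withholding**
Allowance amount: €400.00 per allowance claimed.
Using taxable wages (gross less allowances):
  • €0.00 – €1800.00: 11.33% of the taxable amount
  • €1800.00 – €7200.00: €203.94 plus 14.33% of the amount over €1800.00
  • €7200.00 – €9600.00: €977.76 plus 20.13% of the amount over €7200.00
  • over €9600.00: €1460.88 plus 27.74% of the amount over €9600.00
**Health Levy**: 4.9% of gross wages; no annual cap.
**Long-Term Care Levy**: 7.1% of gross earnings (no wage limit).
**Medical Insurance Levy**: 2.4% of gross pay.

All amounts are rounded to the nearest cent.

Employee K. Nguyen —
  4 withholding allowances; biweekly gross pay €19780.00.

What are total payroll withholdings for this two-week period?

€6689.29

Regional Income Tax: taxable = €19780.00 − 4×€400.00 = €18180.00
  €1460.88 + 27.74% × (€18180.00 − €9600.00) = €1460.88 + 27.74% × €8580.00 = €3840.97
Health Levy: 4.9% × €19780.00 = €969.22
Long-Term Care Levy: 7.1% × €19780.00 = €1404.38
Medical Insurance Levy: 2.4% × €19780.00 = €474.72
Total: €3840.97 + €969.22 + €1404.38 + €474.72 = €6689.29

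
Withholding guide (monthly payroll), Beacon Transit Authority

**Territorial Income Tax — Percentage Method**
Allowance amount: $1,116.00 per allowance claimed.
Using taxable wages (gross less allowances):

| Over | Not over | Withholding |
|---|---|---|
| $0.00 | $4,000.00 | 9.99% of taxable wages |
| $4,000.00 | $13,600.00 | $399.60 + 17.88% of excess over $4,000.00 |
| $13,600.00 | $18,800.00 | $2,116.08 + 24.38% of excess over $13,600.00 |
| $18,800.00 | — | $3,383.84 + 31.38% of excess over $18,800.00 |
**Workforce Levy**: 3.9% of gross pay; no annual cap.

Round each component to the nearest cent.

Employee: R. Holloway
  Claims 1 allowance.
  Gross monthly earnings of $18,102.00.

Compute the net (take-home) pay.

$14,454.43

Territorial Income Tax: taxable = $18,102.00 − 1×$1,116.00 = $16,986.00
  $2,116.08 + 24.38% × ($16,986.00 − $13,600.00) = $2,116.08 + 24.38% × $3,386.00 = $2,941.59
Workforce Levy: 3.9% × $18,102.00 = $705.98
Total withheld: $2,941.59 + $705.98 = $3,647.57
Net pay: $18,102.00 − $3,647.57 = $14,454.43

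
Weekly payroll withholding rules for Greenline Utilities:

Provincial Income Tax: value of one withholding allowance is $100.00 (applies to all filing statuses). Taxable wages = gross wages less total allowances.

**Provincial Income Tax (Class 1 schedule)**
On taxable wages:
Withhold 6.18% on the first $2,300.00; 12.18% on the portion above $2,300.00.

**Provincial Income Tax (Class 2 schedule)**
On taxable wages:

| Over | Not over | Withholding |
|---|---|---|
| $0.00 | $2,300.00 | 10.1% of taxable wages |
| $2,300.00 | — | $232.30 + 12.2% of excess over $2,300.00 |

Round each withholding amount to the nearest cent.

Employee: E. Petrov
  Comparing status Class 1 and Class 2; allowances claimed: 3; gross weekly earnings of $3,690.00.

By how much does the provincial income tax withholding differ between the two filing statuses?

Provincial Income Tax (Class 1): taxable = $3,690.00 − 3×$100.00 = $3,390.00
  $142.14 + 12.18% × ($3,390.00 − $2,300.00) = $142.14 + 12.18% × $1,090.00 = $274.90
Provincial Income Tax (Class 2): taxable = $3,690.00 − 3×$100.00 = $3,390.00
  $232.30 + 12.2% × ($3,390.00 − $2,300.00) = $232.30 + 12.2% × $1,090.00 = $365.28
Difference: |$274.90 − $365.28| = $90.38 (higher under Class 2)

$90.38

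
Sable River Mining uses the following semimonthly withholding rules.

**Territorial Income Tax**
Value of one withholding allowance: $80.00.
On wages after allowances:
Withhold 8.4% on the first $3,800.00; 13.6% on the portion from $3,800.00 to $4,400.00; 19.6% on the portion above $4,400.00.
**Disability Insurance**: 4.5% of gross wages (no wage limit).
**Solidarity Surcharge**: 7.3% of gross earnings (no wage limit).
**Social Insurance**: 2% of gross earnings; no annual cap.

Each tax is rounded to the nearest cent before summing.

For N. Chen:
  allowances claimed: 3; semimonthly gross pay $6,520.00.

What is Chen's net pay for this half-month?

$4,850.96

Territorial Income Tax: taxable = $6,520.00 − 3×$80.00 = $6,280.00
  $400.80 + 19.6% × ($6,280.00 − $4,400.00) = $400.80 + 19.6% × $1,880.00 = $769.28
Disability Insurance: 4.5% × $6,520.00 = $293.40
Solidarity Surcharge: 7.3% × $6,520.00 = $475.96
Social Insurance: 2% × $6,520.00 = $130.40
Total withheld: $769.28 + $293.40 + $475.96 + $130.40 = $1,669.04
Net pay: $6,520.00 − $1,669.04 = $4,850.96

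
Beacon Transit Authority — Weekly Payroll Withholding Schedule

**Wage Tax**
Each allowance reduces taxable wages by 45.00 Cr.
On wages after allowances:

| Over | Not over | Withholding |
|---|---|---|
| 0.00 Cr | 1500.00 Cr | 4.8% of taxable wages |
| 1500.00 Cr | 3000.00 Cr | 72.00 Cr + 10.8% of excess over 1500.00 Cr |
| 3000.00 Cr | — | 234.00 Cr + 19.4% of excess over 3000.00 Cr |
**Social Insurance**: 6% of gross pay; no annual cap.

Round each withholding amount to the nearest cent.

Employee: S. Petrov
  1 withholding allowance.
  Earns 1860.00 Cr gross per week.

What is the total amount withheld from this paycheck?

217.62 Cr

Wage Tax: taxable = 1860.00 Cr − 1×45.00 Cr = 1815.00 Cr
  72.00 Cr + 10.8% × (1815.00 Cr − 1500.00 Cr) = 72.00 Cr + 10.8% × 315.00 Cr = 106.02 Cr
Social Insurance: 6% × 1860.00 Cr = 111.60 Cr
Total: 106.02 Cr + 111.60 Cr = 217.62 Cr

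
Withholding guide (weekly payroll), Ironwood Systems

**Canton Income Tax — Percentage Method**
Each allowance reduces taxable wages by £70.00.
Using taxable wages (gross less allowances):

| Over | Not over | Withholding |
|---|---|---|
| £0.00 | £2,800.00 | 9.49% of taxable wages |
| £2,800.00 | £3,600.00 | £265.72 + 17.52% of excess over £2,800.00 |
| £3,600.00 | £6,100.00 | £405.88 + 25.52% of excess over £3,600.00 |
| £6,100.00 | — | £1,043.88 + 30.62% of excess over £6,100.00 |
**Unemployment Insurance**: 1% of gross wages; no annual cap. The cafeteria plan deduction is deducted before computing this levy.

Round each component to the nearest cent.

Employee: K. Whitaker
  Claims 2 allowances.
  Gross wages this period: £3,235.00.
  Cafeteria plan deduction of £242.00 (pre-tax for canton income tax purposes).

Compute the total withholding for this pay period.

£304.94

Canton Income Tax: taxable = £3,235.00 − £242.00 − 2×£70.00 = £2,853.00
  £265.72 + 17.52% × (£2,853.00 − £2,800.00) = £265.72 + 17.52% × £53.00 = £275.01
Unemployment Insurance: 1% × £2,993.00 = £29.93
Total: £275.01 + £29.93 = £304.94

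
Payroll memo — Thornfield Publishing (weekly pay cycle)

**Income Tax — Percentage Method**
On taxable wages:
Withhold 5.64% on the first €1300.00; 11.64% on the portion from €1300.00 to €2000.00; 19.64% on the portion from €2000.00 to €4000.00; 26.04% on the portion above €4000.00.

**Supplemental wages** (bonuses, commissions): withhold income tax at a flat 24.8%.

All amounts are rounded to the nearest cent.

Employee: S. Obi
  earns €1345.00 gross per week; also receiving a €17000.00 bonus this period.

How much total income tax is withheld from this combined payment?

€4294.56

Income Tax: taxable = €1345.00
  €73.32 + 11.64% × (€1345.00 − €1300.00) = €73.32 + 11.64% × €45.00 = €78.56
Supplemental (24.8% flat on bonus): 24.8% × €17000.00 = €4216.00
Total income tax: €78.56 + €4216.00 = €4294.56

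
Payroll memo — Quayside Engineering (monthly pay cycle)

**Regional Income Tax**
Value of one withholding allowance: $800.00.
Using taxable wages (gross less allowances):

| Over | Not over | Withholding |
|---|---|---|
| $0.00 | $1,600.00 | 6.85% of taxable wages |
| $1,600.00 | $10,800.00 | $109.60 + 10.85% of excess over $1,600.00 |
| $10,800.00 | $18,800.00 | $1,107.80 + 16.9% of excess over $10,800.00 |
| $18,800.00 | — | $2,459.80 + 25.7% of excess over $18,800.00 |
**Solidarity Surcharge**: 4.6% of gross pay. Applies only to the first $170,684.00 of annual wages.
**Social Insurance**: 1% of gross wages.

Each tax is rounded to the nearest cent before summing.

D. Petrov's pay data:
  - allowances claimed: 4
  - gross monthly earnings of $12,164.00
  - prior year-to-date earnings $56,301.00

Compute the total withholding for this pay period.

$1,589.77

Regional Income Tax: taxable = $12,164.00 − 4×$800.00 = $8,964.00
  $109.60 + 10.85% × ($8,964.00 − $1,600.00) = $109.60 + 10.85% × $7,364.00 = $908.59
Solidarity Surcharge: 4.6% × $12,164.00 = $559.54
Social Insurance: 1% × $12,164.00 = $121.64
Total: $908.59 + $559.54 + $121.64 = $1,589.77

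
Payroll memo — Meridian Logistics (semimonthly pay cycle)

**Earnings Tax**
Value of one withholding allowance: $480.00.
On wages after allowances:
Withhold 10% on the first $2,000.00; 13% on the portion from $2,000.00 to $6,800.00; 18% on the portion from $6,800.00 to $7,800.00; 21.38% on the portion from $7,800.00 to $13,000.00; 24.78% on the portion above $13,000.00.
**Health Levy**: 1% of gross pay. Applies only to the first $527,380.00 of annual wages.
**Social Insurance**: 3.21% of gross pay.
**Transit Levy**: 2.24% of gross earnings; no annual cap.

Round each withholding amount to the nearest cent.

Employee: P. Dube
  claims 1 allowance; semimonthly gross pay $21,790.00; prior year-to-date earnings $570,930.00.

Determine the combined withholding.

$5,362.54

Earnings Tax: taxable = $21,790.00 − 1×$480.00 = $21,310.00
  $2,115.76 + 24.78% × ($21,310.00 − $13,000.00) = $2,115.76 + 24.78% × $8,310.00 = $4,174.98
Health Levy: YTD $570,930.00 ≥ cap $527,380.00 → $0.00
Social Insurance: 3.21% × $21,790.00 = $699.46
Transit Levy: 2.24% × $21,790.00 = $488.10
Total: $4,174.98 + $0.00 + $699.46 + $488.10 = $5,362.54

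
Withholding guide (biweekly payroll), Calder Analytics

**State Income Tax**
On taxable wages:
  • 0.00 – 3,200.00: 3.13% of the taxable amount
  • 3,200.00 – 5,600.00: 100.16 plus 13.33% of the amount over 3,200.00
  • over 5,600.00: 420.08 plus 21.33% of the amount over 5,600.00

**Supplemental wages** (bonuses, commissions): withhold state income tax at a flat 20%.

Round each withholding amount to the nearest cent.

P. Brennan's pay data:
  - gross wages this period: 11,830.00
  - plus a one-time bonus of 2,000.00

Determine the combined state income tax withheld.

State Income Tax: taxable = 11,830.00
  420.08 + 21.33% × (11,830.00 − 5,600.00) = 420.08 + 21.33% × 6,230.00 = 1,748.94
Supplemental (20% flat on bonus): 20% × 2,000.00 = 400.00
Total state income tax: 1,748.94 + 400.00 = 2,148.94

2,148.94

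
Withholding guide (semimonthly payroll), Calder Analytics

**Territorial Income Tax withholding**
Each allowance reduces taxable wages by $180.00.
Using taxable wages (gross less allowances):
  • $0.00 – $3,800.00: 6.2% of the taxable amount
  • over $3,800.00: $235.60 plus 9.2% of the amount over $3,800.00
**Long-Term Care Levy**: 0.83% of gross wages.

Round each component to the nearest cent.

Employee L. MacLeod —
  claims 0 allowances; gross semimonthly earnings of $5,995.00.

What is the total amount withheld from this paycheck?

$487.30

Territorial Income Tax: taxable = $5,995.00
  $235.60 + 9.2% × ($5,995.00 − $3,800.00) = $235.60 + 9.2% × $2,195.00 = $437.54
Long-Term Care Levy: 0.83% × $5,995.00 = $49.76
Total: $437.54 + $49.76 = $487.30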